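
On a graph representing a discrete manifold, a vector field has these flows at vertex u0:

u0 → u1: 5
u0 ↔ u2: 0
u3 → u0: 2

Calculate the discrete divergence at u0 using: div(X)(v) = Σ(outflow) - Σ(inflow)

Divergence = sum of outgoing flows = 5 + 0 + (-2) = 3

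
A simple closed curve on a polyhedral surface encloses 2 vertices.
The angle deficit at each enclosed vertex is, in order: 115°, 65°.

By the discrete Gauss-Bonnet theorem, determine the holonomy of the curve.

Holonomy = total enclosed curvature = 115° + 65° = 180°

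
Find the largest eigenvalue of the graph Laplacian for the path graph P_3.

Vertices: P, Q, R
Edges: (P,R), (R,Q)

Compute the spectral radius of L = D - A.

The path graph P_n has Laplacian eigenvalues λ_k = 2 − 2cos(kπ/n), k = 0, 1, …, n−1. Here n = 3:
k=0: 2 − 2cos(0) = 0.0; k=1: 2 − 2cos(π/3) = 1.0; k=2: 2 − 2cos(2π/3) = 3.0.
Laplacian eigenvalues: [0.0, 1.0, 3.0]. Largest eigenvalue (spectral radius) = 3.0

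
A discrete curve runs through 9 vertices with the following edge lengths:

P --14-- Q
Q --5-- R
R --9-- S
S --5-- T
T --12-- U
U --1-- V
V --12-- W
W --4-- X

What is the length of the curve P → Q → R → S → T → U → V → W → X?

Arc length = 14 + 5 + 9 + 5 + 12 + 1 + 12 + 4 = 62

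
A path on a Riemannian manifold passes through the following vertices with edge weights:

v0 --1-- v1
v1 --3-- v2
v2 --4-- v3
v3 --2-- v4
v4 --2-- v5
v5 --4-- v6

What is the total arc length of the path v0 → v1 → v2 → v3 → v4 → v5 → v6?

Arc length = 1 + 3 + 4 + 2 + 2 + 4 = 16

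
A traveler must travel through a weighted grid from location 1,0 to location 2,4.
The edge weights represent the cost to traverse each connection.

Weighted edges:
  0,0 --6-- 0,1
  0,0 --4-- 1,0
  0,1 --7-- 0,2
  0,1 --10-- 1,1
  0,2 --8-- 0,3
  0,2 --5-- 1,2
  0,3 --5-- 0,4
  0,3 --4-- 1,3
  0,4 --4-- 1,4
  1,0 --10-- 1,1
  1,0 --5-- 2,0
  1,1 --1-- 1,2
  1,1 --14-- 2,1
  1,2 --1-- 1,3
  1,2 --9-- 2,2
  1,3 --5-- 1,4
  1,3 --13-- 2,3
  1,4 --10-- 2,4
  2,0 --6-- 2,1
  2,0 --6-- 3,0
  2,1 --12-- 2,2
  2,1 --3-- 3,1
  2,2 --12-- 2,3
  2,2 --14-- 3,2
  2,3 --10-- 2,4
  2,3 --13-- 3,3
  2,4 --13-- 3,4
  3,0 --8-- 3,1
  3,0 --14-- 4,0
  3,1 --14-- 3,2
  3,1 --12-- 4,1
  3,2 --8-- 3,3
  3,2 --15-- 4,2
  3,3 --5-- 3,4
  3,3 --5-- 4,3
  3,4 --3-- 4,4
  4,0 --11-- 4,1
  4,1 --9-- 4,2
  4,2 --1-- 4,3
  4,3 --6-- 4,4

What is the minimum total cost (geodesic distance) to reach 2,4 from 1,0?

Shortest path: 1,0 → 1,1 → 1,2 → 1,3 → 1,4 → 2,4, total weight = 27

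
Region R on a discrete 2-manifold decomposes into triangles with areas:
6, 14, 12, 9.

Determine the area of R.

6 + 14 + 12 + 9 = 41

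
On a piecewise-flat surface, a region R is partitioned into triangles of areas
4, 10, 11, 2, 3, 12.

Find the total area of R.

4 + 10 + 11 + 2 + 3 + 12 = 42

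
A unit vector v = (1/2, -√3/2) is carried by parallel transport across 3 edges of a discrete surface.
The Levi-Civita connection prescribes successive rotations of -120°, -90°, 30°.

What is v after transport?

Total rotation: (-120°) + (-90°) + 30° = -180° ≡ 180° (mod 360°). Final vector: (-0.5000, 0.8660)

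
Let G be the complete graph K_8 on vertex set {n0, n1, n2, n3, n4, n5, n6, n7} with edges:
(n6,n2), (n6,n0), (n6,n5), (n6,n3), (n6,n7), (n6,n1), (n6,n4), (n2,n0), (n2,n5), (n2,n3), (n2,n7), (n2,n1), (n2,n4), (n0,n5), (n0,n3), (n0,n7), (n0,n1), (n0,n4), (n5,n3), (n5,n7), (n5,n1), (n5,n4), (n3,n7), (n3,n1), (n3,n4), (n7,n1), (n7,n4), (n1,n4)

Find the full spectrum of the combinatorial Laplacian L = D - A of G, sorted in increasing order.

For the complete graph K_n, L = nI − J (J = all-ones matrix). J has eigenvalues n (once, eigenvector 𝟙) and 0 (multiplicity n−1), so L has eigenvalues 0 (once) and n (multiplicity n−1). Here n = 8: eigenvalue 0 once and 8 with multiplicity 7.
Laplacian eigenvalues (increasing order): [0.0, 8.0, 8.0, 8.0, 8.0, 8.0, 8.0, 8.0]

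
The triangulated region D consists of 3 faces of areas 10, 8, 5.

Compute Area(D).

10 + 8 + 5 = 23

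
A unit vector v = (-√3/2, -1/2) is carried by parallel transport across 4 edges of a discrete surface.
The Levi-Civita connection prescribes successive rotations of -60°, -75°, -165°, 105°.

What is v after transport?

Total rotation: (-60°) + (-75°) + (-165°) + 105° = -195° ≡ 165° (mod 360°). Final vector: (0.9659, 0.2588)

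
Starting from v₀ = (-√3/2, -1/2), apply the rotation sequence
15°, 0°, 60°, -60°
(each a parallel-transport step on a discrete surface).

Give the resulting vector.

Total rotation: 15° + 0° + 60° + (-60°) = 15°. Final vector: (-0.7071, -0.7071)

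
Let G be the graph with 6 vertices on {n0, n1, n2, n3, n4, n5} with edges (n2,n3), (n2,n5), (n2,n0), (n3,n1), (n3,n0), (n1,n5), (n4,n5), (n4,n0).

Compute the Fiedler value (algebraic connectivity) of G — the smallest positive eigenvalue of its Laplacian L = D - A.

Degrees: deg(n0) = 3, deg(n1) = 2, deg(n2) = 3, deg(n3) = 3, deg(n4) = 2, deg(n5) = 3.
L = D − A with rows/columns ordered (n0, n1, n2, n3, n4, n5):
  [ 3,  0, -1, -1, -1,  0]
  [ 0,  2,  0, -1,  0, -1]
  [-1,  0,  3, -1,  0, -1]
  [-1, -1, -1,  3,  0,  0]
  [-1,  0,  0,  0,  2, -1]
  [ 0, -1, -1,  0, -1,  3]
Characteristic polynomial: det(λI − L) = λ(λ² − 6λ + 7)(λ − 2)(λ − 3)(λ − 5).
Roots: λ = 0; (λ² − 6λ + 7) = 0 ⇒ λ = 3 ± √2 ≈ 1.5858, 4.4142; (λ − 2) = 0 ⇒ λ = 2; (λ − 3) = 0 ⇒ λ = 3; (λ − 5) = 0 ⇒ λ = 5.
(Check: the roots sum (with multiplicity) to 16, matching trace L = Σdeg = 2·8 = 16.)
Laplacian eigenvalues: [0.0, 1.5858, 2.0, 3.0, 4.4142, 5.0]. Algebraic connectivity (smallest non-zero eigenvalue) = 1.5858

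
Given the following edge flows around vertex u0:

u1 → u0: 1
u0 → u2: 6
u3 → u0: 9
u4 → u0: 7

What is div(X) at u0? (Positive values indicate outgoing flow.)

Divergence = sum of outgoing flows = (-1) + 6 + (-9) + (-7) = -11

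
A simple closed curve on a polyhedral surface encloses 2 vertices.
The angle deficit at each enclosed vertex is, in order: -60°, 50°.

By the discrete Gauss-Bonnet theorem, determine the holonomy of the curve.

Holonomy = total enclosed curvature = (-60°) + 50° = -10°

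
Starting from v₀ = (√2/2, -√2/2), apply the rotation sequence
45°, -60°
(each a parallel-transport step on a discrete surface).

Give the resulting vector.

Total rotation: 45° + (-60°) = -15°. Final vector: (0.5000, -0.8660)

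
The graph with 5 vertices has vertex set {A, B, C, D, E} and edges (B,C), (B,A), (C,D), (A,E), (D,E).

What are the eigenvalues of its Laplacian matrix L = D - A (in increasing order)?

Degrees: deg(A) = 2, deg(B) = 2, deg(C) = 2, deg(D) = 2, deg(E) = 2.
L = D − A with rows/columns ordered (A, B, C, D, E):
  [ 2, -1,  0,  0, -1]
  [-1,  2, -1,  0,  0]
  [ 0, -1,  2, -1,  0]
  [ 0,  0, -1,  2, -1]
  [-1,  0,  0, -1,  2]
Characteristic polynomial: det(λI − L) = λ(λ² − 5λ + 5)².
Roots: λ = 0; (λ² − 5λ + 5) = 0 ⇒ λ = (5 ± √5)/2 ≈ 1.382, 3.618 (multiplicity 2).
(Check: the roots sum (with multiplicity) to 10, matching trace L = Σdeg = 2·5 = 10.)
Laplacian eigenvalues (increasing order): [0.0, 1.382, 1.382, 3.618, 3.618]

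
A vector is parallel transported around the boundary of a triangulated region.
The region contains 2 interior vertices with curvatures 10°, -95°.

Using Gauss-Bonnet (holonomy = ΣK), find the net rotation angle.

Holonomy = total enclosed curvature = 10° + (-95°) = -85°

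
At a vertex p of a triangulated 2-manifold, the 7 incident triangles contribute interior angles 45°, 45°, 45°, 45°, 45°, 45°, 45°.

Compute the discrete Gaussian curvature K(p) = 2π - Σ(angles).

Sum of angles = 315°. K = 360° - 315° = 45°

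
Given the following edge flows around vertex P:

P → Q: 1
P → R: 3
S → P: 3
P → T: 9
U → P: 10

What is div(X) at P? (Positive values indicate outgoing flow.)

Divergence = sum of outgoing flows = 1 + 3 + (-3) + 9 + (-10) = 0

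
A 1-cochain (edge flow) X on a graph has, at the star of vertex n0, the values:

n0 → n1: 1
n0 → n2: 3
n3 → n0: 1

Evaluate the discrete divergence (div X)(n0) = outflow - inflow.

Divergence = sum of outgoing flows = 1 + 3 + (-1) = 3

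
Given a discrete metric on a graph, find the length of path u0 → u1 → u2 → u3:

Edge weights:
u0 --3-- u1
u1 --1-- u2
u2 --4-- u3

Arc length = 3 + 1 + 4 = 8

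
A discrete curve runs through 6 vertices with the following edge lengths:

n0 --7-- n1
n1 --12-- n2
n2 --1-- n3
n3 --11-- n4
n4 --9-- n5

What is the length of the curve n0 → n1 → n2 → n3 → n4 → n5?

Arc length = 7 + 12 + 1 + 11 + 9 = 40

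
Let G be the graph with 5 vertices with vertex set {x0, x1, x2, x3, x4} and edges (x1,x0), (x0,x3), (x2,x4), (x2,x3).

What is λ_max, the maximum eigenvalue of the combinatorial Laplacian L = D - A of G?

Degrees: deg(x0) = 2, deg(x1) = 1, deg(x2) = 2, deg(x3) = 2, deg(x4) = 1.
L = D − A with rows/columns ordered (x0, x1, x2, x3, x4):
  [ 2, -1,  0, -1,  0]
  [-1,  1,  0,  0,  0]
  [ 0,  0,  2, -1, -1]
  [-1,  0, -1,  2,  0]
  [ 0,  0, -1,  0,  1]
Characteristic polynomial: det(λI − L) = λ(λ² − 3λ + 1)(λ² − 5λ + 5).
Roots: λ = 0; (λ² − 3λ + 1) = 0 ⇒ λ = (3 ± √5)/2 ≈ 0.382, 2.618; (λ² − 5λ + 5) = 0 ⇒ λ = (5 ± √5)/2 ≈ 1.382, 3.618.
(Check: the roots sum (with multiplicity) to 8, matching trace L = Σdeg = 2·4 = 8.)
Laplacian eigenvalues: [0.0, 0.382, 1.382, 2.618, 3.618]. Largest eigenvalue (spectral radius) = 3.618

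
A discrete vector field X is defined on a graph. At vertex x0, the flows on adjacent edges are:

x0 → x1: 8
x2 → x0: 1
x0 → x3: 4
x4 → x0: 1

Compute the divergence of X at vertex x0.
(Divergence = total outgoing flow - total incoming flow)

Divergence = sum of outgoing flows = 8 + (-1) + 4 + (-1) = 10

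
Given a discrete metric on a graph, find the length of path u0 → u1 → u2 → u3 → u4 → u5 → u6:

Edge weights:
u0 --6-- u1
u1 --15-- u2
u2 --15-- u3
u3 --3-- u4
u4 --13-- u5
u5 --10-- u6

Arc length = 6 + 15 + 15 + 3 + 13 + 10 = 62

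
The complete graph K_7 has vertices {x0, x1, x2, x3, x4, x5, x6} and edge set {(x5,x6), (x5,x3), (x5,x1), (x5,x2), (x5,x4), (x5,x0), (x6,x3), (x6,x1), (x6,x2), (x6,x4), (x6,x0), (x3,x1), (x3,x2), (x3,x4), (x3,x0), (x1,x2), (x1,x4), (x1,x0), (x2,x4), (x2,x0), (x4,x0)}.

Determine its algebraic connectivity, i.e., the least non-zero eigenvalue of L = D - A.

For the complete graph K_n, L = nI − J (J = all-ones matrix). J has eigenvalues n (once, eigenvector 𝟙) and 0 (multiplicity n−1), so L has eigenvalues 0 (once) and n (multiplicity n−1). Here n = 7: eigenvalue 0 once and 7 with multiplicity 6.
Laplacian eigenvalues: [0.0, 7.0, 7.0, 7.0, 7.0, 7.0, 7.0]. Algebraic connectivity (smallest non-zero eigenvalue) = 7.0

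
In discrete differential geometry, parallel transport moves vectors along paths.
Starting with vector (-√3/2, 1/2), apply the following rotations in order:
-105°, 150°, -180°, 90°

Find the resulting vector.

Total rotation: (-105°) + 150° + (-180°) + 90° = -45°. Final vector: (-0.2588, 0.9659)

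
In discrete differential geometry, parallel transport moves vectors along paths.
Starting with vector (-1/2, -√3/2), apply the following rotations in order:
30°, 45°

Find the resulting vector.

Total rotation: 30° + 45° = 75°. Final vector: (0.7071, -0.7071)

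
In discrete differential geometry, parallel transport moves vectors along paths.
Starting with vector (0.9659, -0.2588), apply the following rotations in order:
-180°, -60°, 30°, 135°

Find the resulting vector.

Total rotation: (-180°) + (-60°) + 30° + 135° = -75°. Final vector: (0, -1)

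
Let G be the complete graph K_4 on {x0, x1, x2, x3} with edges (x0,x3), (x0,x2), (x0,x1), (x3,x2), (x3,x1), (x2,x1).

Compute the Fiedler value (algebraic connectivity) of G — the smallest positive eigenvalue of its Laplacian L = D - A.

For the complete graph K_n, L = nI − J (J = all-ones matrix). J has eigenvalues n (once, eigenvector 𝟙) and 0 (multiplicity n−1), so L has eigenvalues 0 (once) and n (multiplicity n−1). Here n = 4: eigenvalue 0 once and 4 with multiplicity 3.
Laplacian eigenvalues: [0.0, 4.0, 4.0, 4.0]. Algebraic connectivity (smallest non-zero eigenvalue) = 4.0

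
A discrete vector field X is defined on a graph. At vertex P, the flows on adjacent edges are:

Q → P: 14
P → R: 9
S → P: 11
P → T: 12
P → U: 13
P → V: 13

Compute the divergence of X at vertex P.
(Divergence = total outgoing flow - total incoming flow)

Divergence = sum of outgoing flows = (-14) + 9 + (-11) + 12 + 13 + 13 = 22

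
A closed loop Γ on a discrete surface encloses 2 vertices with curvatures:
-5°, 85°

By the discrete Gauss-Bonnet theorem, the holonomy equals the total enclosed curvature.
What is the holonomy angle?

Holonomy = total enclosed curvature = (-5°) + 85° = 80°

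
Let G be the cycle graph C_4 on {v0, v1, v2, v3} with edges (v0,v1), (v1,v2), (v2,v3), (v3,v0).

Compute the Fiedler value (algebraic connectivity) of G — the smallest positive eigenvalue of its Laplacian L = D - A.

The cycle graph C_n has Laplacian eigenvalues λ_k = 2 − 2cos(2πk/n), k = 0, 1, …, n−1. Here n = 4:
k=0: 2 − 2cos(0) = 0.0; k=1: 2 − 2cos(π/2) = 2.0; k=2: 2 − 2cos(π) = 4.0; k=3: 2 − 2cos(3π/2) = 2.0.
Laplacian eigenvalues: [0.0, 2.0, 2.0, 4.0]. Algebraic connectivity (smallest non-zero eigenvalue) = 2.0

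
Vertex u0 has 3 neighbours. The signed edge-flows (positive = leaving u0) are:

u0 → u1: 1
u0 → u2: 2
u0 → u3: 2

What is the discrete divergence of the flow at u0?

Divergence = sum of outgoing flows = 1 + 2 + 2 = 5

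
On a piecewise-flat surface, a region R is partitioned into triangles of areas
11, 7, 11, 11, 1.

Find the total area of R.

11 + 7 + 11 + 11 + 1 = 41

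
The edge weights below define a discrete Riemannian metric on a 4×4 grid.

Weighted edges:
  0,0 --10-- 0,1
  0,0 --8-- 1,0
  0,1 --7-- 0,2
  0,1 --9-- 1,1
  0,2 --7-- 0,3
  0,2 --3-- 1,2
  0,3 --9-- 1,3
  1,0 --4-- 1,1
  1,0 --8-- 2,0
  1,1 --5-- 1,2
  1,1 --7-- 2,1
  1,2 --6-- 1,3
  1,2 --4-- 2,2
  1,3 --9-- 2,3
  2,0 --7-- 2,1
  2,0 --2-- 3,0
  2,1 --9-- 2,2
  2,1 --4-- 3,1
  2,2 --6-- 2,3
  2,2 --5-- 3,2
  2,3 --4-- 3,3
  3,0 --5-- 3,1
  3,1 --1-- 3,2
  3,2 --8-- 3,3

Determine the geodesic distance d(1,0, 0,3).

Shortest path: 1,0 → 1,1 → 1,2 → 0,2 → 0,3, total weight = 19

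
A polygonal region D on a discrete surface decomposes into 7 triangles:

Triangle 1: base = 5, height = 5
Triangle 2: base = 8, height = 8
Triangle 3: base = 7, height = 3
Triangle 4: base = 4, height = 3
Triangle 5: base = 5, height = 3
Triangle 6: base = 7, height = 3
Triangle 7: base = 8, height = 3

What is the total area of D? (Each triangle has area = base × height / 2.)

(1/2)×5×5 + (1/2)×8×8 + (1/2)×7×3 + (1/2)×4×3 + (1/2)×5×3 + (1/2)×7×3 + (1/2)×8×3 = 91.0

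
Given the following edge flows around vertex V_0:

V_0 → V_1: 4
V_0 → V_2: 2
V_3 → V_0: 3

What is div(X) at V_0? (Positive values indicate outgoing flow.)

Divergence = sum of outgoing flows = 4 + 2 + (-3) = 3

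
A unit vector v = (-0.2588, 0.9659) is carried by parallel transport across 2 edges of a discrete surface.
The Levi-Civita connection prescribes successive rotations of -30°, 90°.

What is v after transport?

Total rotation: (-30°) + 90° = 60°. Final vector: (-0.9659, 0.2588)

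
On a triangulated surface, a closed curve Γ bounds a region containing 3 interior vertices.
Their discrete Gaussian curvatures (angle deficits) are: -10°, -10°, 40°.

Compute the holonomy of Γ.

Holonomy = total enclosed curvature = (-10°) + (-10°) + 40° = 20°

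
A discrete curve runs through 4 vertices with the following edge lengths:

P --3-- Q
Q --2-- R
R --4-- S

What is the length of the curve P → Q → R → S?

Arc length = 3 + 2 + 4 = 9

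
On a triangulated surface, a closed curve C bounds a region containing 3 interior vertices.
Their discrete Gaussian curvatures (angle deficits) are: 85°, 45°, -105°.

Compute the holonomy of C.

Holonomy = total enclosed curvature = 85° + 45° + (-105°) = 25°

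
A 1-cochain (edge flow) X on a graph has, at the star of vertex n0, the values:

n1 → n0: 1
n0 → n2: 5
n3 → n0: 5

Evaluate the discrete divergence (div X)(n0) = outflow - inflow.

Divergence = sum of outgoing flows = (-1) + 5 + (-5) = -1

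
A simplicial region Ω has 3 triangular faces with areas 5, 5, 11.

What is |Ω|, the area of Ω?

5 + 5 + 11 = 21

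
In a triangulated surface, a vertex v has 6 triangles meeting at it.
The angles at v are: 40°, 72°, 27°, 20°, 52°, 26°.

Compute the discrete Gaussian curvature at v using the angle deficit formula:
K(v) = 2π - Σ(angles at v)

Sum of angles = 237°. K = 360° - 237° = 123° = 41π/60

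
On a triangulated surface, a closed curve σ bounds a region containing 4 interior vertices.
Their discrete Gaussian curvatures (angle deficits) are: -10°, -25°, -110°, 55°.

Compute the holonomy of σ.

Holonomy = total enclosed curvature = (-10°) + (-25°) + (-110°) + 55° = -90°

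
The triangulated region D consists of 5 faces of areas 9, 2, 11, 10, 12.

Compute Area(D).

9 + 2 + 11 + 10 + 12 = 44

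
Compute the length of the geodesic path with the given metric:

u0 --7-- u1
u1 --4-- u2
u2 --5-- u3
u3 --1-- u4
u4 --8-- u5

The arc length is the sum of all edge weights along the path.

Arc length = 7 + 4 + 5 + 1 + 8 = 25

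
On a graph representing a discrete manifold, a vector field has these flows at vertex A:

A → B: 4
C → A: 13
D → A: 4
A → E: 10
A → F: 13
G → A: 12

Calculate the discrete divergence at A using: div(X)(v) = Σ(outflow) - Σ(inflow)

Divergence = sum of outgoing flows = 4 + (-13) + (-4) + 10 + 13 + (-12) = -2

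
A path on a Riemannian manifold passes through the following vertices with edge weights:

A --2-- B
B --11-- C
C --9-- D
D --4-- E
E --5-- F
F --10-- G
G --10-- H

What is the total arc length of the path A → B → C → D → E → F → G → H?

Arc length = 2 + 11 + 9 + 4 + 5 + 10 + 10 = 51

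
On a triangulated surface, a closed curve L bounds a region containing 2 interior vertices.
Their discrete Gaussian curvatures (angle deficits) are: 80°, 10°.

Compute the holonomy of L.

Holonomy = total enclosed curvature = 80° + 10° = 90°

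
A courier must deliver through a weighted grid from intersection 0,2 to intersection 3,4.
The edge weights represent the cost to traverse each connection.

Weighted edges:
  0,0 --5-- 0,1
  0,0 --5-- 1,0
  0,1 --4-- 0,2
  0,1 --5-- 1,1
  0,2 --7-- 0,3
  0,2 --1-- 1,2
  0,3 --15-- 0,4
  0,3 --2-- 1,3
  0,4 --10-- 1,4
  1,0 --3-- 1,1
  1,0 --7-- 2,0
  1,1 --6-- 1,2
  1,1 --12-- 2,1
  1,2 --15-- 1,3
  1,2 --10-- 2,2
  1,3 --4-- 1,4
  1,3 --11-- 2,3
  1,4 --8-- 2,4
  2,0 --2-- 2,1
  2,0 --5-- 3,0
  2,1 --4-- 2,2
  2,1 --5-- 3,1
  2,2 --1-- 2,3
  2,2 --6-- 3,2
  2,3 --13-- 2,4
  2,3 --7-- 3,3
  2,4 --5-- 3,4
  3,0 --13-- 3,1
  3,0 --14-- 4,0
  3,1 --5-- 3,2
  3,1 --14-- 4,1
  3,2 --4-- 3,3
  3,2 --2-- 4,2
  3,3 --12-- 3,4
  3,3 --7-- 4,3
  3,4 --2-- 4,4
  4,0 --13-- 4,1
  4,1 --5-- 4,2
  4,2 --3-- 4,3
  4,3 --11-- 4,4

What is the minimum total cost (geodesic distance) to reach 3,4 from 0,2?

Shortest path: 0,2 → 0,3 → 1,3 → 1,4 → 2,4 → 3,4, total weight = 26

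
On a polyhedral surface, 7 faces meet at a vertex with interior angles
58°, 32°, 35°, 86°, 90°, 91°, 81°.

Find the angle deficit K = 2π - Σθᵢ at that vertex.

Sum of angles = 473°. K = 360° - 473° = -113° = -113π/180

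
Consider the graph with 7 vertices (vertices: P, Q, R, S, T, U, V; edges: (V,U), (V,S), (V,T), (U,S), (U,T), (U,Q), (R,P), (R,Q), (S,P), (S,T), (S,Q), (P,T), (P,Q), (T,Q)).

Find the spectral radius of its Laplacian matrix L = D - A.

Degrees: deg(P) = 4, deg(Q) = 5, deg(R) = 2, deg(S) = 5, deg(T) = 5, deg(U) = 4, deg(V) = 3.
L = D − A with rows/columns ordered (P, Q, R, S, T, U, V):
  [ 4, -1, -1, -1, -1,  0,  0]
  [-1,  5, -1, -1, -1, -1,  0]
  [-1, -1,  2,  0,  0,  0,  0]
  [-1, -1,  0,  5, -1, -1, -1]
  [-1, -1,  0, -1,  5, -1, -1]
  [ 0, -1,  0, -1, -1,  4, -1]
  [ 0,  0,  0, -1, -1, -1,  3]
Characteristic polynomial: det(λI − L) = λ(λ² − 6λ + 7)(λ² − 10λ + 23)(λ − 6)².
Roots: λ = 0; (λ² − 6λ + 7) = 0 ⇒ λ = 3 ± √2 ≈ 1.5858, 4.4142; (λ² − 10λ + 23) = 0 ⇒ λ = 5 ± √2 ≈ 3.5858, 6.4142; (λ − 6) = 0 ⇒ λ = 6 (multiplicity 2).
(Check: the roots sum (with multiplicity) to 28, matching trace L = Σdeg = 2·14 = 28.)
Laplacian eigenvalues: [0.0, 1.5858, 3.5858, 4.4142, 6.0, 6.0, 6.4142]. Largest eigenvalue (spectral radius) = 6.4142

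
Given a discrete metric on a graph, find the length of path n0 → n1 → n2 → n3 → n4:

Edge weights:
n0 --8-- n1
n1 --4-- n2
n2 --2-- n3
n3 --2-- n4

Arc length = 8 + 4 + 2 + 2 = 16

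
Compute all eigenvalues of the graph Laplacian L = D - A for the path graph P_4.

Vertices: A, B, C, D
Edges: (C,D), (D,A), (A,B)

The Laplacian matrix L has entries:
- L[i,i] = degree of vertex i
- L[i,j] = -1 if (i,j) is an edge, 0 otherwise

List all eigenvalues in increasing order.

The path graph P_n has Laplacian eigenvalues λ_k = 2 − 2cos(kπ/n), k = 0, 1, …, n−1. Here n = 4:
k=0: 2 − 2cos(0) = 0.0; k=1: 2 − 2cos(π/4) = 0.5858; k=2: 2 − 2cos(π/2) = 2.0; k=3: 2 − 2cos(3π/4) = 3.4142.
Laplacian eigenvalues (increasing order): [0.0, 0.5858, 2.0, 3.4142]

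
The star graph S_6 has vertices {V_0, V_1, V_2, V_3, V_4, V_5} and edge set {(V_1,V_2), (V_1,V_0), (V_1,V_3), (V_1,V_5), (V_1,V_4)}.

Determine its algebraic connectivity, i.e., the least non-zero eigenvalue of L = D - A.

The star S_6 is the complete bipartite graph K_{1,5} (one hub of degree 5, 5 leaves of degree 1). The Laplacian spectrum of K_{p,q} is 0, p (multiplicity q−1), q (multiplicity p−1), p+q. With p = 1, q = 5: 0 once, 1 with multiplicity 4, and 6 once. (Check: trace L = sum of degrees = 10 = 4·1 + 6.)
Laplacian eigenvalues: [0.0, 1.0, 1.0, 1.0, 1.0, 6.0]. Algebraic connectivity (smallest non-zero eigenvalue) = 1.0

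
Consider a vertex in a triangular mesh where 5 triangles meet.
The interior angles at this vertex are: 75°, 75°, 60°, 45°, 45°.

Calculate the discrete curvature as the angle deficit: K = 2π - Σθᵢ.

Sum of angles = 300°. K = 360° - 300° = 60° = π/3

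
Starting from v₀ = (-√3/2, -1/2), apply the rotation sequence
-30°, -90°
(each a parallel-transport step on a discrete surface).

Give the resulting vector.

Total rotation: (-30°) + (-90°) = -120°. Final vector: (0, 1)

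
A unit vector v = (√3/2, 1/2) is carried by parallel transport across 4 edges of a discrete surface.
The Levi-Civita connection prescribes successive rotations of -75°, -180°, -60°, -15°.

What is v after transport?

Total rotation: (-75°) + (-180°) + (-60°) + (-15°) = -330° ≡ 30° (mod 360°). Final vector: (0.5000, 0.8660)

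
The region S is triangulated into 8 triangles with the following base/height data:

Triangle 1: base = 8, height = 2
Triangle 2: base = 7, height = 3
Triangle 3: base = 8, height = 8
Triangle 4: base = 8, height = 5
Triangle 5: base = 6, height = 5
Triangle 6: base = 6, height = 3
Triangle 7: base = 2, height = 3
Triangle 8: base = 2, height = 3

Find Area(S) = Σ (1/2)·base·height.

(1/2)×8×2 + (1/2)×7×3 + (1/2)×8×8 + (1/2)×8×5 + (1/2)×6×5 + (1/2)×6×3 + (1/2)×2×3 + (1/2)×2×3 = 100.5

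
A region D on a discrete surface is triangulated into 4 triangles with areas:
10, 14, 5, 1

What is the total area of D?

10 + 14 + 5 + 1 = 30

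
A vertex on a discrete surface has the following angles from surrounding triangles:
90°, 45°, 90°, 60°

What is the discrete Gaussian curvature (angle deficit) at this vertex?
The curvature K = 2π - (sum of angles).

Sum of angles = 285°. K = 360° - 285° = 75°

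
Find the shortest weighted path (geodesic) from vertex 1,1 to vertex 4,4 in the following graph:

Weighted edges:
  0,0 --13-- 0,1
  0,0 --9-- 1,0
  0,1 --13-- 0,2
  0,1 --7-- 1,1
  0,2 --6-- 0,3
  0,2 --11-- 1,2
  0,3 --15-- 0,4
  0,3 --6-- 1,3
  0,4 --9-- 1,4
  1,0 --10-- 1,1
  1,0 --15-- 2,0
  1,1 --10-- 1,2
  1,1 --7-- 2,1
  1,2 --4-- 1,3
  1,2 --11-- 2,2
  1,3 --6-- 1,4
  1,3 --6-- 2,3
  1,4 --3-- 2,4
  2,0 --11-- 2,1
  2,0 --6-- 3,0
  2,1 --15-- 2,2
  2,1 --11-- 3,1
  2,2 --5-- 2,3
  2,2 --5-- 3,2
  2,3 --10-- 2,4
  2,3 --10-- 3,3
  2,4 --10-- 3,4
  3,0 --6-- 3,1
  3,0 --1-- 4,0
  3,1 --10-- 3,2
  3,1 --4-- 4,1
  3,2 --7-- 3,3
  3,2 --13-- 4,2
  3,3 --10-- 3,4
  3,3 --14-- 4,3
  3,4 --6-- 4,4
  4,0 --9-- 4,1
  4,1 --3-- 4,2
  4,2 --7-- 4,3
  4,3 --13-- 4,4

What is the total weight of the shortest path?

Shortest path: 1,1 → 1,2 → 1,3 → 1,4 → 2,4 → 3,4 → 4,4, total weight = 39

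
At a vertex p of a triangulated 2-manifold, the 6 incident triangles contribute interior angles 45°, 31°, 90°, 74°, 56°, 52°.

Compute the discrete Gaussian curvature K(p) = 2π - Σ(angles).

Sum of angles = 348°. K = 360° - 348° = 12° = π/15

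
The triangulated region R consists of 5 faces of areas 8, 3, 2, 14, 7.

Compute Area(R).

8 + 3 + 2 + 14 + 7 = 34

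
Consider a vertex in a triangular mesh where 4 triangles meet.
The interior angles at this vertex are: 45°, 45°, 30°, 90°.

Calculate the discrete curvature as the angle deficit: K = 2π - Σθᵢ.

Sum of angles = 210°. K = 360° - 210° = 150°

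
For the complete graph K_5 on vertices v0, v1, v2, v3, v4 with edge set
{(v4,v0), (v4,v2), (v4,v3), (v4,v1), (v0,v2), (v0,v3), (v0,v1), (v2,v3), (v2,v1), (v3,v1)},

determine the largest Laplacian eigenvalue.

For the complete graph K_n, L = nI − J (J = all-ones matrix). J has eigenvalues n (once, eigenvector 𝟙) and 0 (multiplicity n−1), so L has eigenvalues 0 (once) and n (multiplicity n−1). Here n = 5: eigenvalue 0 once and 5 with multiplicity 4.
Laplacian eigenvalues: [0.0, 5.0, 5.0, 5.0, 5.0]. Largest eigenvalue (spectral radius) = 5.0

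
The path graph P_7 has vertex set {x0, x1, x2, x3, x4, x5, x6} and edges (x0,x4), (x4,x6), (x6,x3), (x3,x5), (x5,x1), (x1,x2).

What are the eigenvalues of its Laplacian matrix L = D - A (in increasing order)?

The path graph P_n has Laplacian eigenvalues λ_k = 2 − 2cos(kπ/n), k = 0, 1, …, n−1. Here n = 7:
k=0: 2 − 2cos(0) = 0.0; k=1: 2 − 2cos(π/7) = 0.1981; k=2: 2 − 2cos(2π/7) = 0.753; k=3: 2 − 2cos(3π/7) = 1.555; k=4: 2 − 2cos(4π/7) = 2.445; k=5: 2 − 2cos(5π/7) = 3.247; k=6: 2 − 2cos(6π/7) = 3.8019.
Laplacian eigenvalues (increasing order): [0.0, 0.1981, 0.753, 1.555, 2.445, 3.247, 3.8019]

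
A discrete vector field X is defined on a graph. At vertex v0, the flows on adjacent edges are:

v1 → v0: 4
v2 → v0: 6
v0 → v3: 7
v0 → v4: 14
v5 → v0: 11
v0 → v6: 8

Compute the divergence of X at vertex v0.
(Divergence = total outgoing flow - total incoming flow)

Divergence = sum of outgoing flows = (-4) + (-6) + 7 + 14 + (-11) + 8 = 8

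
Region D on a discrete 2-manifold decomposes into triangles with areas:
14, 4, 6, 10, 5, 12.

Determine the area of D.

14 + 4 + 6 + 10 + 5 + 12 = 51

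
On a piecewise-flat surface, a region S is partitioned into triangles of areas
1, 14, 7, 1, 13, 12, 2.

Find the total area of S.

1 + 14 + 7 + 1 + 13 + 12 + 2 = 50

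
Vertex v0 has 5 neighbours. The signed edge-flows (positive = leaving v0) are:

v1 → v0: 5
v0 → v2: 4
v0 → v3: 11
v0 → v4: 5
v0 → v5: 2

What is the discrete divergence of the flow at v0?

Divergence = sum of outgoing flows = (-5) + 4 + 11 + 5 + 2 = 17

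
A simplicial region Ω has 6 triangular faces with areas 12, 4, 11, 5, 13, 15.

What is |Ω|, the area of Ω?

12 + 4 + 11 + 5 + 13 + 15 = 60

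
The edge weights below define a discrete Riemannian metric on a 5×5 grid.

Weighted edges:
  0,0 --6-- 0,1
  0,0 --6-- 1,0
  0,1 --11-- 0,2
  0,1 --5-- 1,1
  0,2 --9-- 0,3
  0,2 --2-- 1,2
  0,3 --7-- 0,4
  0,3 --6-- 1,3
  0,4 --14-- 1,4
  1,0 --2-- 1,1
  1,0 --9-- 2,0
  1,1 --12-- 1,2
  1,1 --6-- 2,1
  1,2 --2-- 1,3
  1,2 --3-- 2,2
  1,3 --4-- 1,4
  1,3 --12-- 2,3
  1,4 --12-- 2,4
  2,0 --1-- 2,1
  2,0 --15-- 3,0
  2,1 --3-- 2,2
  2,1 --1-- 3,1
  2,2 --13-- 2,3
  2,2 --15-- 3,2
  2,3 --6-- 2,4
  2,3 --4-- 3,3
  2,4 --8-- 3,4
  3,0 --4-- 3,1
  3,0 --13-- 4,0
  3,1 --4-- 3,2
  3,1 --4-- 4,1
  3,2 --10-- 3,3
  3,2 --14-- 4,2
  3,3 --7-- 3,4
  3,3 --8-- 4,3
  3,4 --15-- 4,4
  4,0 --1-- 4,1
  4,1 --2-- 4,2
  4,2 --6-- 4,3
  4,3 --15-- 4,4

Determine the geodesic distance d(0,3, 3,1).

Shortest path: 0,3 → 1,3 → 1,2 → 2,2 → 2,1 → 3,1, total weight = 15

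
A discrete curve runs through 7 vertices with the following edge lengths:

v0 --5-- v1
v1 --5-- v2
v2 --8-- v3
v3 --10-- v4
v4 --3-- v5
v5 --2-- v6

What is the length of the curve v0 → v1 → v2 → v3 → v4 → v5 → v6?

Arc length = 5 + 5 + 8 + 10 + 3 + 2 = 33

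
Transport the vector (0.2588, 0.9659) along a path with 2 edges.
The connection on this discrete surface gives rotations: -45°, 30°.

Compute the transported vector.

Total rotation: (-45°) + 30° = -15°. Final vector: (0.5000, 0.8660)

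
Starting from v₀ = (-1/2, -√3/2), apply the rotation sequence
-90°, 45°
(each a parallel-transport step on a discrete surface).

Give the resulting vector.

Total rotation: (-90°) + 45° = -45°. Final vector: (-0.9659, -0.2588)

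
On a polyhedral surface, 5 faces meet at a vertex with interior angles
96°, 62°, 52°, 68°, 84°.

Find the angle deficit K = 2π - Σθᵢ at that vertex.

Sum of angles = 362°. K = 360° - 362° = -2° = -π/90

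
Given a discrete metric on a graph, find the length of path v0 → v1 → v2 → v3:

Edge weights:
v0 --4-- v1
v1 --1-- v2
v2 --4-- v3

Arc length = 4 + 1 + 4 = 9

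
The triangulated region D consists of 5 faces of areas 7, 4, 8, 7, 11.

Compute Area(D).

7 + 4 + 8 + 7 + 11 = 37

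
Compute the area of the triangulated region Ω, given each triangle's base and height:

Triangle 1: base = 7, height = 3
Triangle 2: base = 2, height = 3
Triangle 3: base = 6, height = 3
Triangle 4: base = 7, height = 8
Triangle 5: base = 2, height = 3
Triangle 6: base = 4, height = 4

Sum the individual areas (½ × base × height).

(1/2)×7×3 + (1/2)×2×3 + (1/2)×6×3 + (1/2)×7×8 + (1/2)×2×3 + (1/2)×4×4 = 61.5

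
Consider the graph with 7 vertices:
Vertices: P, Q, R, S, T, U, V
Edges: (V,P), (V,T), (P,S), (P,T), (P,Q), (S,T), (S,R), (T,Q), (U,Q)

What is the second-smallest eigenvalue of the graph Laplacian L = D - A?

Degrees: deg(P) = 4, deg(Q) = 3, deg(R) = 1, deg(S) = 3, deg(T) = 4, deg(U) = 1, deg(V) = 2.
L = D − A with rows/columns ordered (P, Q, R, S, T, U, V):
  [ 4, -1,  0, -1, -1,  0, -1]
  [-1,  3,  0,  0, -1, -1,  0]
  [ 0,  0,  1, -1,  0,  0,  0]
  [-1,  0, -1,  3, -1,  0,  0]
  [-1, -1,  0, -1,  4,  0, -1]
  [ 0, -1,  0,  0,  0,  1,  0]
  [-1,  0,  0,  0, -1,  0,  2]
Characteristic polynomial: det(λI − L) = λ(λ² − 4λ + 2)(λ − 1)(λ² − 8λ + 14)(λ − 5).
Roots: λ = 0; (λ² − 4λ + 2) = 0 ⇒ λ = 2 ± √2 ≈ 0.5858, 3.4142; (λ − 1) = 0 ⇒ λ = 1; (λ² − 8λ + 14) = 0 ⇒ λ = 4 ± √2 ≈ 2.5858, 5.4142; (λ − 5) = 0 ⇒ λ = 5.
(Check: the roots sum (with multiplicity) to 18, matching trace L = Σdeg = 2·9 = 18.)
Laplacian eigenvalues: [0.0, 0.5858, 1.0, 2.5858, 3.4142, 5.0, 5.4142]. Algebraic connectivity (smallest non-zero eigenvalue) = 0.5858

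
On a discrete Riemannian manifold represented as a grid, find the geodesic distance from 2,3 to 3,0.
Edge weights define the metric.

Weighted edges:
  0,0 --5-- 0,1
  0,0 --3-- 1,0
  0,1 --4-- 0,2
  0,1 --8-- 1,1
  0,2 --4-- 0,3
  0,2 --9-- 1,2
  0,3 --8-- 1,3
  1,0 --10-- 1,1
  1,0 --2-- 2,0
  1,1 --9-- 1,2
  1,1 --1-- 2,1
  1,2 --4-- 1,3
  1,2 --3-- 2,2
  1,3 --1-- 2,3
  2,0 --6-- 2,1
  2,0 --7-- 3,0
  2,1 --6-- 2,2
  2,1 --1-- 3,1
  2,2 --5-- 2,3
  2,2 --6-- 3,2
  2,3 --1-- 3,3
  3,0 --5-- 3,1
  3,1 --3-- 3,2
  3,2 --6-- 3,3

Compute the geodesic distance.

Shortest path: 2,3 → 3,3 → 3,2 → 3,1 → 3,0, total weight = 15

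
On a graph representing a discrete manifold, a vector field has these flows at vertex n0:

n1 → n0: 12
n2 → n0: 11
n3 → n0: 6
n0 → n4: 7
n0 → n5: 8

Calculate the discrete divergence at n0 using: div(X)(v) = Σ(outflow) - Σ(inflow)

Divergence = sum of outgoing flows = (-12) + (-11) + (-6) + 7 + 8 = -14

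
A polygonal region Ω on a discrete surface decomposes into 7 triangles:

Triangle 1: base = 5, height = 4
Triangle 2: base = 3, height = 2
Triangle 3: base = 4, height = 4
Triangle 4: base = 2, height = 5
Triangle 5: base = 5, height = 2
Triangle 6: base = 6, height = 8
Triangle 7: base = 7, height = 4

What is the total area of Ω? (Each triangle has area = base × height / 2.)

(1/2)×5×4 + (1/2)×3×2 + (1/2)×4×4 + (1/2)×2×5 + (1/2)×5×2 + (1/2)×6×8 + (1/2)×7×4 = 69.0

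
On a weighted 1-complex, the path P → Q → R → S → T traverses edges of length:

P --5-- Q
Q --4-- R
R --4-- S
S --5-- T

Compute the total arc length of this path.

Arc length = 5 + 4 + 4 + 5 = 18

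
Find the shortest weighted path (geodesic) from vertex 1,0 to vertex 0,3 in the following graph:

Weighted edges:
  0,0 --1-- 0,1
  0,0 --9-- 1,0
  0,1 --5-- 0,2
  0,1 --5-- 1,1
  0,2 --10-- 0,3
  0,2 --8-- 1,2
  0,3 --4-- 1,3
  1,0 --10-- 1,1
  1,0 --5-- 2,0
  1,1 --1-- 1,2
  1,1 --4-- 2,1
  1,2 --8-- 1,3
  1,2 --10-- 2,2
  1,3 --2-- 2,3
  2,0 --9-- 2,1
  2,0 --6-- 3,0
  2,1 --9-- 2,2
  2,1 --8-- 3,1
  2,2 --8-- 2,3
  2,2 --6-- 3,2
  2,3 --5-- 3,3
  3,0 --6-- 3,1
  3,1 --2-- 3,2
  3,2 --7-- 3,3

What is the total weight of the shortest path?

Shortest path: 1,0 → 1,1 → 1,2 → 1,3 → 0,3, total weight = 23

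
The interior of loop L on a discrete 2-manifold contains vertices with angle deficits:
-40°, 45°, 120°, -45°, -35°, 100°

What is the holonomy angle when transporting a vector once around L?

Holonomy = total enclosed curvature = (-40°) + 45° + 120° + (-45°) + (-35°) + 100° = 145°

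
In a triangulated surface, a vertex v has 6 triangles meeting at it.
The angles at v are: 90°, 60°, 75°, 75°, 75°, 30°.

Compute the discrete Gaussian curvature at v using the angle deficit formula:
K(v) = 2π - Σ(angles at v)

Sum of angles = 405°. K = 360° - 405° = -45°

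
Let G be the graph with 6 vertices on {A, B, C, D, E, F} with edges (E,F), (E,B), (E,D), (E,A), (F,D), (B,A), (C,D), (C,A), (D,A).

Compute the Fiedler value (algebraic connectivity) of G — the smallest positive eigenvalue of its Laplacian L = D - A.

Degrees: deg(A) = 4, deg(B) = 2, deg(C) = 2, deg(D) = 4, deg(E) = 4, deg(F) = 2.
L = D − A with rows/columns ordered (A, B, C, D, E, F):
  [ 4, -1, -1, -1, -1,  0]
  [-1,  2,  0,  0, -1,  0]
  [-1,  0,  2, -1,  0,  0]
  [-1,  0, -1,  4, -1, -1]
  [-1, -1,  0, -1,  4, -1]
  [ 0,  0,  0, -1, -1,  2]
Characteristic polynomial: det(λI − L) = λ(λ² − 7λ + 9)²(λ − 4).
Roots: λ = 0; (λ² − 7λ + 9) = 0 ⇒ λ = (7 ± √13)/2 ≈ 1.6972, 5.3028 (multiplicity 2); (λ − 4) = 0 ⇒ λ = 4.
(Check: the roots sum (with multiplicity) to 18, matching trace L = Σdeg = 2·9 = 18.)
Laplacian eigenvalues: [0.0, 1.6972, 1.6972, 4.0, 5.3028, 5.3028]. Algebraic connectivity (smallest non-zero eigenvalue) = 1.6972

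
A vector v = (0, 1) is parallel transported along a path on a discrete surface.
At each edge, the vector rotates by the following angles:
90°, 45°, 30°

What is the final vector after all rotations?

Total rotation: 90° + 45° + 30° = 165°. Final vector: (-0.2588, -0.9659)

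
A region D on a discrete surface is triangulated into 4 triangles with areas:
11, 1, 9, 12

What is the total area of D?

11 + 1 + 9 + 12 = 33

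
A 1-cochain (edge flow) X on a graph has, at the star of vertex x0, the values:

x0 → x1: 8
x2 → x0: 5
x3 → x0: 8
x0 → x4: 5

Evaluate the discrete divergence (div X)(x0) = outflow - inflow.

Divergence = sum of outgoing flows = 8 + (-5) + (-8) + 5 = 0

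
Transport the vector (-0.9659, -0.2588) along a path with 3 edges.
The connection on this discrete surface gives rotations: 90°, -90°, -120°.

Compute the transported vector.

Total rotation: 90° + (-90°) + (-120°) = -120°. Final vector: (0.2588, 0.9659)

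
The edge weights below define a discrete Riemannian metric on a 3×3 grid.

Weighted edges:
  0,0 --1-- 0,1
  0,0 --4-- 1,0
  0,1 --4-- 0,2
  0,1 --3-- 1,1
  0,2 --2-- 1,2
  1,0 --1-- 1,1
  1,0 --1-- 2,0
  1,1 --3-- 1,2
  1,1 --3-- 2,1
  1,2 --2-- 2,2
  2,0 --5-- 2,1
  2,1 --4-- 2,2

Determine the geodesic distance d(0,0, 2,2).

Shortest path: 0,0 → 0,1 → 1,1 → 1,2 → 2,2, total weight = 9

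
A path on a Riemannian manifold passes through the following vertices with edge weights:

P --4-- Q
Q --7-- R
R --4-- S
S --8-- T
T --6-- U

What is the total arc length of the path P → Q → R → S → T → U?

Arc length = 4 + 7 + 4 + 8 + 6 = 29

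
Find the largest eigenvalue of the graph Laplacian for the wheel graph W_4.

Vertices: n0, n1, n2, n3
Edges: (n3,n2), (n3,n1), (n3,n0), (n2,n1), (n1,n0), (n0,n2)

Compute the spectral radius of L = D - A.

The wheel W_4 is the join K_1 ∨ C_3 (a hub joined to every vertex of a cycle of length 3). For a join G ∨ H (G on p vertices, H on q vertices) the Laplacian spectrum is 0, p+q, the eigenvalues of L(G) other than one 0 each shifted by +q, and the eigenvalues of L(H) other than one 0 each shifted by +p. With G = K_1 (p = 1, nothing left after dropping its 0) and H = C_3 (q = 3, eigenvalues 2 − 2cos(2πk/3), k = 0, …, 2; drop k = 0), the spectrum of W_4 is 0, 4, and 1 + (2 − 2cos(2πk/3)) = 3 − 2cos(2πk/3) for k = 1, …, 2:
k=1: 3 − 2cos(2π/3) = 4.0; k=2: 3 − 2cos(4π/3) = 4.0.
Laplacian eigenvalues: [0.0, 4.0, 4.0, 4.0]. Largest eigenvalue (spectral radius) = 4.0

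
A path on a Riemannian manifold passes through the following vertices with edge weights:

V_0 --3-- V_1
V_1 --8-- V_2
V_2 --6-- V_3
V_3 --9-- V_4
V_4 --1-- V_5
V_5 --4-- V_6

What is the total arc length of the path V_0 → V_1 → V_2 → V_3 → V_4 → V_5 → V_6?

Arc length = 3 + 8 + 6 + 9 + 1 + 4 = 31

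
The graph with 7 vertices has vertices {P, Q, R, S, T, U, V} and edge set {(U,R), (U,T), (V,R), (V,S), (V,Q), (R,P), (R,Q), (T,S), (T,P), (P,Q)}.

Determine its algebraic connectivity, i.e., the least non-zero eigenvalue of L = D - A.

Degrees: deg(P) = 3, deg(Q) = 3, deg(R) = 4, deg(S) = 2, deg(T) = 3, deg(U) = 2, deg(V) = 3.
L = D − A with rows/columns ordered (P, Q, R, S, T, U, V):
  [ 3, -1, -1,  0, -1,  0,  0]
  [-1,  3, -1,  0,  0,  0, -1]
  [-1, -1,  4,  0,  0, -1, -1]
  [ 0,  0,  0,  2, -1,  0, -1]
  [-1,  0,  0, -1,  3, -1,  0]
  [ 0,  0, -1,  0, -1,  2,  0]
  [ 0, -1, -1, -1,  0,  0,  3]
Characteristic polynomial: det(λI − L) = λ(λ² − 6λ + 7)²(λ² − 8λ + 14).
Roots: λ = 0; (λ² − 6λ + 7) = 0 ⇒ λ = 3 ± √2 ≈ 1.5858, 4.4142 (multiplicity 2); (λ² − 8λ + 14) = 0 ⇒ λ = 4 ± √2 ≈ 2.5858, 5.4142.
(Check: the roots sum (with multiplicity) to 20, matching trace L = Σdeg = 2·10 = 20.)
Laplacian eigenvalues: [0.0, 1.5858, 1.5858, 2.5858, 4.4142, 4.4142, 5.4142]. Algebraic connectivity (smallest non-zero eigenvalue) = 1.5858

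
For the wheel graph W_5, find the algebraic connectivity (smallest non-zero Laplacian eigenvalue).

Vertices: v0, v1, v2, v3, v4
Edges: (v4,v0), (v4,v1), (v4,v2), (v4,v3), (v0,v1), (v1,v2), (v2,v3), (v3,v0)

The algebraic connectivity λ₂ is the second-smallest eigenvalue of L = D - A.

The wheel W_5 is the join K_1 ∨ C_4 (a hub joined to every vertex of a cycle of length 4). For a join G ∨ H (G on p vertices, H on q vertices) the Laplacian spectrum is 0, p+q, the eigenvalues of L(G) other than one 0 each shifted by +q, and the eigenvalues of L(H) other than one 0 each shifted by +p. With G = K_1 (p = 1, nothing left after dropping its 0) and H = C_4 (q = 4, eigenvalues 2 − 2cos(2πk/4), k = 0, …, 3; drop k = 0), the spectrum of W_5 is 0, 5, and 1 + (2 − 2cos(2πk/4)) = 3 − 2cos(2πk/4) for k = 1, …, 3:
k=1: 3 − 2cos(π/2) = 3.0; k=2: 3 − 2cos(π) = 5.0; k=3: 3 − 2cos(3π/2) = 3.0.
Laplacian eigenvalues: [0.0, 3.0, 3.0, 5.0, 5.0]. Algebraic connectivity (smallest non-zero eigenvalue) = 3.0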